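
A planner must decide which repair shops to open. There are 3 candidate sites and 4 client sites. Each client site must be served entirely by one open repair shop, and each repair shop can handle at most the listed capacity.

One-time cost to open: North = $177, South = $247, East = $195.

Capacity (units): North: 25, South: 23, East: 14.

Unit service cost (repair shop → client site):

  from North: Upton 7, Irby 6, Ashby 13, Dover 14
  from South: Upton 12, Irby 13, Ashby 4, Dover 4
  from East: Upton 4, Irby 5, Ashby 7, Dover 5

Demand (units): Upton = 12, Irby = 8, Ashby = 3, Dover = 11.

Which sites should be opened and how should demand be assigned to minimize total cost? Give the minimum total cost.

Open {North, East}: Upton→North 7·12=84, Irby→North 6·8=48, Ashby→East 7·3=21, Dover→East 5·11=55.
Loads: North carries 20/25, East carries 14/14. Service 208; fixed 372; total 580.
Next best feasible plan costs 598.

Minimum total cost: 580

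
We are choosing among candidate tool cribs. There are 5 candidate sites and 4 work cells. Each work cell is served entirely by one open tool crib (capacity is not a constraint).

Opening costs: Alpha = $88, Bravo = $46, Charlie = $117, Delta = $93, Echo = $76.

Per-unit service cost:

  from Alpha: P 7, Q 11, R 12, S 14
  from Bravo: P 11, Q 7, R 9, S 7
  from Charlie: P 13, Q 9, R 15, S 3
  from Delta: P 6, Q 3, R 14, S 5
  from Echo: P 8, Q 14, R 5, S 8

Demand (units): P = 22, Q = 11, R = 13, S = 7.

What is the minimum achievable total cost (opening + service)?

Minimum total cost: 434

For any fixed open set, each work cell goes to its cheapest open site; total = fixed + service.
{Delta, Echo}: P→Delta 6·22=132, Q→Delta 3·11=33, R→Echo 5·13=65, S→Delta 5·7=35. Service 265; fixed 169; total 434.
{Bravo, Delta}: service 317 + fixed 139 = 456
{Delta}: P→Delta 6·22=132, Q→Delta 3·11=33, R→Delta 14·13=182, S→Delta 5·7=35. Service 382; fixed 93; total 475.
{Alpha, Bravo, Charlie, Delta, Echo}: service 251 + fixed 420 = 671
No other subset beats 434.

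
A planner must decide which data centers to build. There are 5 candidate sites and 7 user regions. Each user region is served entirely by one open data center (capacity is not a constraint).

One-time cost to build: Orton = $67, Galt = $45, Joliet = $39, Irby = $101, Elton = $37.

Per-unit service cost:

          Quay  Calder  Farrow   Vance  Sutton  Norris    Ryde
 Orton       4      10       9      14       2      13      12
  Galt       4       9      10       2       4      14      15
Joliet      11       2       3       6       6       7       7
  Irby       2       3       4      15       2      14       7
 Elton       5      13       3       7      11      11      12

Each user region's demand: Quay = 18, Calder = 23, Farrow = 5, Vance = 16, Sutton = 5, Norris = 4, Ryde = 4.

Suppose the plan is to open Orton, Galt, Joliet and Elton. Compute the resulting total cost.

Each user region is assigned to its cheapest site among the open ones.
{Orton, Galt, Joliet, Elton}: Quay→Orton 4·18=72, Calder→Joliet 2·23=46, Farrow→Joliet 3·5=15, Vance→Galt 2·16=32, Sutton→Orton 2·5=10, Norris→Joliet 7·4=28, Ryde→Joliet 7·4=28. Service 231; fixed 188; total 419.

Total cost: 419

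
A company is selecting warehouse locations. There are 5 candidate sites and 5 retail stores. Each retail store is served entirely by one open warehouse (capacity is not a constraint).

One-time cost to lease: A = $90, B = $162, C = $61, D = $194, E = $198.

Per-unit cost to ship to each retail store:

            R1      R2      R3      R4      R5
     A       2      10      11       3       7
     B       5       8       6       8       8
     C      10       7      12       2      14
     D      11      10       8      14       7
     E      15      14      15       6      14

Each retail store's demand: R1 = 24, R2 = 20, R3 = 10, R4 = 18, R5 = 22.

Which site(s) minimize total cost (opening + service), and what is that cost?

For any fixed open set, each retail store goes to its cheapest open site; total = fixed + service.
{A, C}: R1→A 2·24=48, R2→C 7·20=140, R3→A 11·10=110, R4→C 2·18=36, R5→A 7·22=154. Service 488; fixed 151; total 639.
{A}: service 566 + fixed 90 = 656
{A, B}: service 476 + fixed 252 = 728
{A, B, C, D, E}: R1→A 2·24=48, R2→C 7·20=140, R3→B 6·10=60, R4→C 2·18=36, R5→A 7·22=154. Service 438; fixed 705; total 1143.
No other subset beats 639.

Open A and C; minimum total cost 639.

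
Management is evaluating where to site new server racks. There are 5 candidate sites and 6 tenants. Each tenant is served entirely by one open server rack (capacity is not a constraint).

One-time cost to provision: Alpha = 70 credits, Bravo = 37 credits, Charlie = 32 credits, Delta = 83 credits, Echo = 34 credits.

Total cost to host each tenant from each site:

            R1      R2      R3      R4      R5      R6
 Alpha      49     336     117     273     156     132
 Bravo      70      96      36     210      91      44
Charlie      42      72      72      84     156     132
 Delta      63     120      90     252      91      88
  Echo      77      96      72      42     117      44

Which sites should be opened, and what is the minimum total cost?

Open Bravo, Charlie and Echo; minimum total cost 430.

For any fixed open set, each tenant goes to its cheapest open site; total = fixed + service.
{Bravo, Charlie, Echo}: R1→Charlie 42, R2→Charlie 72, R3→Bravo 36, R4→Echo 42, R5→Bravo 91, R6→Bravo 44. Service 327; fixed 103; total 430.
{Bravo, Charlie}: service 369 + fixed 69 = 438
{Bravo, Echo}: R1→Bravo 70, R2→Bravo 96, R3→Bravo 36, R4→Echo 42, R5→Bravo 91, R6→Bravo 44. Service 379; fixed 71; total 450.
{Alpha, Bravo, Charlie, Delta, Echo}: service 327 + fixed 256 = 583
No other subset beats 430.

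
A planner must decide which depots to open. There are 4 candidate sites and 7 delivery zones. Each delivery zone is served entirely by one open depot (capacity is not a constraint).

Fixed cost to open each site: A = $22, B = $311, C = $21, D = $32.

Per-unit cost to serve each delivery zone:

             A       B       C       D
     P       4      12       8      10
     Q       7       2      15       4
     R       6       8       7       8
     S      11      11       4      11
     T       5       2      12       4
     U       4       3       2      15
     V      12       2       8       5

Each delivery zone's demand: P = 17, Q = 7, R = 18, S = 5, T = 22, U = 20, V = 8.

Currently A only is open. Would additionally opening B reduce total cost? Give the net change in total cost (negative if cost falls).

Current service cost with {A}: 566.
Adding B: each delivery zone re-picks its cheapest; new service cost 365, saving 201.
Extra fixed cost: 311. Net change = 311 − 201 = 110.
(Totals: 588 → 698.)

No — net change +110 (cost rises by 110).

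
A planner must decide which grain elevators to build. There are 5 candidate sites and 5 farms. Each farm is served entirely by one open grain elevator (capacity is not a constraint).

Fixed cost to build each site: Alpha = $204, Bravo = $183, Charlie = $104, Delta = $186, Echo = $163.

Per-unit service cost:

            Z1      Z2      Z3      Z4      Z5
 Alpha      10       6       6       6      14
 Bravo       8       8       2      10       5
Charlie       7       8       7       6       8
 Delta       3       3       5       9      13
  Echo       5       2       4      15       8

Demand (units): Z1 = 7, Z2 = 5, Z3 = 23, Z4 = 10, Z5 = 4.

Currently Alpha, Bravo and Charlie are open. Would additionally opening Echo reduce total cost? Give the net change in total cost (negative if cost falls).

Current service cost with {Alpha, Bravo, Charlie}: 205.
Adding Echo: each farm re-picks its cheapest; new service cost 171, saving 34.
Extra fixed cost: 163. Net change = 163 − 34 = 129.
(Totals: 696 → 825.)

No — net change +129 (cost rises by 129).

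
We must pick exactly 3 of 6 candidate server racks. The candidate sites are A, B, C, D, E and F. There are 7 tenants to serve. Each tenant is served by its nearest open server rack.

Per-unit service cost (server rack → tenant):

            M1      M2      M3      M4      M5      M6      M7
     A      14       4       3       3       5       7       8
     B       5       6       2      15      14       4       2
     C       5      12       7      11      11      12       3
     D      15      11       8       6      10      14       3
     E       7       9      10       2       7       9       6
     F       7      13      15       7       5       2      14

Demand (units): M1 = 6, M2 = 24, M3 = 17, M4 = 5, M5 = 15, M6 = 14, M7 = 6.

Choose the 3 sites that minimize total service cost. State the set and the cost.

Choose A, B and F; total service cost 290.

With exactly 3 open, each tenant uses its cheapest among the chosen.
{A, B, F}: M1→B 5·6=30, M2→A 4·24=96, M3→B 2·17=34, M4→A 3·5=15, M5→A 5·15=75, M6→F 2·14=28, M7→B 2·6=12. Service cost 290.
{A, B, E}: service cost 313
{A, C, F}: service cost 313
Among all 20 size-3 choices, {A, B, F} is lowest.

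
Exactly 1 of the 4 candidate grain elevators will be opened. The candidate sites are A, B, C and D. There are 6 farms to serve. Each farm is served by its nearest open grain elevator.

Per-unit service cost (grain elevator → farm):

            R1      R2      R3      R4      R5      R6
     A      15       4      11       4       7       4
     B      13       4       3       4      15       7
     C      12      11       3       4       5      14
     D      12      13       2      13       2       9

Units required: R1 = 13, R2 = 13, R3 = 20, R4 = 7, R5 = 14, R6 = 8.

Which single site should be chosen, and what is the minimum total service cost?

With exactly 1 open, each farm uses its cheapest among the chosen.
{D}: R1→D 12·13=156, R2→D 13·13=169, R3→D 2·20=40, R4→D 13·7=91, R5→D 2·14=28, R6→D 9·8=72. Service cost 556.
{C}: service cost 569
{B}: service cost 575
Among all 4 size-1 choices, {D} is lowest.

Choose D only; total service cost 556.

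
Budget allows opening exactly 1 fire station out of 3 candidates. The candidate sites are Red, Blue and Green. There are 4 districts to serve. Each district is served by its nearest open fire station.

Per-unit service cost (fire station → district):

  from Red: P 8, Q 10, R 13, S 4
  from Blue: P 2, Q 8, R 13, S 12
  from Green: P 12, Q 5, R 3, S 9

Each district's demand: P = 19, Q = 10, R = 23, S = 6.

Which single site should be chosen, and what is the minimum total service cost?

Choose Green only; total service cost 401.

With exactly 1 open, each district uses its cheapest among the chosen.
{Green}: P→Green 12·19=228, Q→Green 5·10=50, R→Green 3·23=69, S→Green 9·6=54. Service cost 401.
{Blue}: service cost 489
{Red}: service cost 575
Among all 3 size-1 choices, {Green} is lowest.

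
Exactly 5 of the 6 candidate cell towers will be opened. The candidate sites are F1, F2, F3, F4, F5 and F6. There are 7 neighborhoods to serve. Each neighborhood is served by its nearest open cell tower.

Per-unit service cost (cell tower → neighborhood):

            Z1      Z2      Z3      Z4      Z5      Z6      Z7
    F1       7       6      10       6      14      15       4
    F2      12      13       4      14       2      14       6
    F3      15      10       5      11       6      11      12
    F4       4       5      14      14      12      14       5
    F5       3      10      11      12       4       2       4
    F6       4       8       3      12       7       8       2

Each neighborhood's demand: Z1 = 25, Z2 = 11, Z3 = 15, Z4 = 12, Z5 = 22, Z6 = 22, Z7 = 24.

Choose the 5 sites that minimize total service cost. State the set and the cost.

Choose F1, F2, F4, F5 and F6; total service cost 383.

With exactly 5 open, each neighborhood uses its cheapest among the chosen.
{F1, F2, F4, F5, F6}: Z1→F5 3·25=75, Z2→F4 5·11=55, Z3→F6 3·15=45, Z4→F1 6·12=72, Z5→F2 2·22=44, Z6→F5 2·22=44, Z7→F6 2·24=48. Service cost 383.
{F1, F2, F3, F5, F6}: service cost 394
{F1, F3, F4, F5, F6}: service cost 427
Among all 6 size-5 choices, {F1, F2, F4, F5, F6} is lowest.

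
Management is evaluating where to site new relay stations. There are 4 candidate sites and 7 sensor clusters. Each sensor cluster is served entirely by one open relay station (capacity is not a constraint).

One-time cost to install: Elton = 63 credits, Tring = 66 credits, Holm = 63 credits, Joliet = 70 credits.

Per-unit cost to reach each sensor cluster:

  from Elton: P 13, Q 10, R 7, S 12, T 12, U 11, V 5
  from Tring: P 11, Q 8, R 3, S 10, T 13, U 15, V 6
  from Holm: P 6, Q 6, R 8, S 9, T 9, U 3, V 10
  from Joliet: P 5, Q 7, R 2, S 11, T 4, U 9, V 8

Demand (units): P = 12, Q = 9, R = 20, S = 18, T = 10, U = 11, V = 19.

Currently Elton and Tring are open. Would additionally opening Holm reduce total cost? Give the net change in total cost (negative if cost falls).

Current service cost with {Elton, Tring}: 780.
Adding Holm: each sensor cluster re-picks its cheapest; new service cost 566, saving 214.
Extra fixed cost: 63. Net change = 63 − 214 = -151.
(Totals: 909 → 758.)

Yes — net change −151 (cost falls by 151).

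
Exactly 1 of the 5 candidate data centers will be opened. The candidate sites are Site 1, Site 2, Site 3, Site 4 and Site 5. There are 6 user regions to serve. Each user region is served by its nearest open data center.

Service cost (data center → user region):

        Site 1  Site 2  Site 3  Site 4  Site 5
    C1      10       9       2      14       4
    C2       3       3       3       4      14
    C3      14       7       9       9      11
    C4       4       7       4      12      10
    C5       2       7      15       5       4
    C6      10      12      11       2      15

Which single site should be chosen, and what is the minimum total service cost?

Choose Site 1 only; total service cost 43.

With exactly 1 open, each user region uses its cheapest among the chosen.
{Site 1}: C1→Site 1 10, C2→Site 1 3, C3→Site 1 14, C4→Site 1 4, C5→Site 1 2, C6→Site 1 10. Service cost 43.
{Site 3}: service cost 44
{Site 2}: service cost 45
Among all 5 size-1 choices, {Site 1} is lowest.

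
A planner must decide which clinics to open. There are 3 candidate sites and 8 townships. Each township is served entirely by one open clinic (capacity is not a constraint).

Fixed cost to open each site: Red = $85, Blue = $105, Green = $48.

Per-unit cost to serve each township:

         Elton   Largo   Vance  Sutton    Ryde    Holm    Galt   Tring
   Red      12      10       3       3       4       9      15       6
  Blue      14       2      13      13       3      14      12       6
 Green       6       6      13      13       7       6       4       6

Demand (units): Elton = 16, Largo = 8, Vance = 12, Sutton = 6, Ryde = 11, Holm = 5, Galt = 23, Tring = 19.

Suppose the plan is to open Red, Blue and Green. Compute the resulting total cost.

Total cost: 673

Each township is assigned to its cheapest site among the open ones.
{Red, Blue, Green}: Elton→Green 6·16=96, Largo→Blue 2·8=16, Vance→Red 3·12=36, Sutton→Red 3·6=18, Ryde→Blue 3·11=33, Holm→Green 6·5=30, Galt→Green 4·23=92, Tring→Red 6·19=114. Service 435; fixed 238; total 673.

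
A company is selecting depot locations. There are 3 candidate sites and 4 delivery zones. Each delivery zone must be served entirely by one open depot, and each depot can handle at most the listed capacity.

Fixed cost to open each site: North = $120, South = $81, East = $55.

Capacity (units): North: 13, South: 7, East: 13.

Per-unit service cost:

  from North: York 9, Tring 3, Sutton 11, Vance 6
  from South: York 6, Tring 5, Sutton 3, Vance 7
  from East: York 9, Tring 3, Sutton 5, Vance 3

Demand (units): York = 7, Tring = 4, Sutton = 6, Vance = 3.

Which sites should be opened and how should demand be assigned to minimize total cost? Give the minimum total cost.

Open {South, East}: York→South 6·7=42, Tring→East 3·4=12, Sutton→East 5·6=30, Vance→East 3·3=9.
Loads: South carries 7/7, East carries 13/13. Service 93; fixed 136; total 229.
Next best feasible plan costs 270.

Minimum total cost: 229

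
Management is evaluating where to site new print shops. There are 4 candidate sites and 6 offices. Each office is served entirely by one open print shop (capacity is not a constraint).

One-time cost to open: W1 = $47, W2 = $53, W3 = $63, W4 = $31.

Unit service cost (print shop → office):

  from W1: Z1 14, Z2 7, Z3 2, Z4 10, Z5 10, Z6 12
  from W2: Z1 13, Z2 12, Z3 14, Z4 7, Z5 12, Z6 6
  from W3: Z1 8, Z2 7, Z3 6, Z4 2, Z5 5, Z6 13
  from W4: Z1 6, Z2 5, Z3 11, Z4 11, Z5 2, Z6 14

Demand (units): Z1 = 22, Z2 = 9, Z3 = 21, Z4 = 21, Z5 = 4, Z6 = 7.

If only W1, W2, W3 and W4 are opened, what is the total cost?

Each office is assigned to its cheapest site among the open ones.
{W1, W2, W3, W4}: Z1→W4 6·22=132, Z2→W4 5·9=45, Z3→W1 2·21=42, Z4→W3 2·21=42, Z5→W4 2·4=8, Z6→W2 6·7=42. Service 311; fixed 194; total 505.

Total cost: 505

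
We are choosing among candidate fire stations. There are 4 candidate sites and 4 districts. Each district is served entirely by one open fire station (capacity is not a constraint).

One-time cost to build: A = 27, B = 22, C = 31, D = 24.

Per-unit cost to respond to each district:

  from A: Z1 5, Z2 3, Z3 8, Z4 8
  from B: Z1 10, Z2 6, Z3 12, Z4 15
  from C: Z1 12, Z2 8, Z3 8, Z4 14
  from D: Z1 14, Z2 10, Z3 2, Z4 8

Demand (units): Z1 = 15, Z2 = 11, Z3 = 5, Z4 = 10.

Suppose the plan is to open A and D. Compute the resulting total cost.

Each district is assigned to its cheapest site among the open ones.
{A, D}: Z1→A 5·15=75, Z2→A 3·11=33, Z3→D 2·5=10, Z4→A 8·10=80. Service 198; fixed 51; total 249.

Total cost: 249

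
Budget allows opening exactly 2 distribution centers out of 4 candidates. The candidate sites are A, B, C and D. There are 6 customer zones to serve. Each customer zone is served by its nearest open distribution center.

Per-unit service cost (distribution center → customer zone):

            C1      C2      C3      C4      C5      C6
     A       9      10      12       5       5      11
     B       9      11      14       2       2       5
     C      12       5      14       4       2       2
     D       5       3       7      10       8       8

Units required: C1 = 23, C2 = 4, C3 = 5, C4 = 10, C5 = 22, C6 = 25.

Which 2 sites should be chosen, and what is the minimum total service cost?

With exactly 2 open, each customer zone uses its cheapest among the chosen.
{C, D}: C1→D 5·23=115, C2→D 3·4=12, C3→D 7·5=35, C4→C 4·10=40, C5→C 2·22=44, C6→C 2·25=50. Service cost 296.
{B, D}: service cost 351
{B, C}: service cost 411
Among all 6 size-2 choices, {C, D} is lowest.

Choose C and D; total service cost 296.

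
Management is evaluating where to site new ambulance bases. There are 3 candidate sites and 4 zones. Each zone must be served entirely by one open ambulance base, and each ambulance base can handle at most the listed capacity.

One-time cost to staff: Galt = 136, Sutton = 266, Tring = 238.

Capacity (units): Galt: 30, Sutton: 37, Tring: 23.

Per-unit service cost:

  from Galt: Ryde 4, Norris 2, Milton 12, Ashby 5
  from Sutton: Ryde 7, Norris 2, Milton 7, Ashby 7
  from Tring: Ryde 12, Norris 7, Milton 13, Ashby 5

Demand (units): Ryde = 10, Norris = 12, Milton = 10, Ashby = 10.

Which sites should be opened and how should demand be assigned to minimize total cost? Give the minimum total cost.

Open {Galt, Sutton}: Ryde→Galt 4·10=40, Norris→Sutton 2·12=24, Milton→Sutton 7·10=70, Ashby→Galt 5·10=50.
Loads: Galt carries 20/30, Sutton carries 22/37. Service 184; fixed 402; total 586.
Next best feasible plan costs 606.

Minimum total cost: 586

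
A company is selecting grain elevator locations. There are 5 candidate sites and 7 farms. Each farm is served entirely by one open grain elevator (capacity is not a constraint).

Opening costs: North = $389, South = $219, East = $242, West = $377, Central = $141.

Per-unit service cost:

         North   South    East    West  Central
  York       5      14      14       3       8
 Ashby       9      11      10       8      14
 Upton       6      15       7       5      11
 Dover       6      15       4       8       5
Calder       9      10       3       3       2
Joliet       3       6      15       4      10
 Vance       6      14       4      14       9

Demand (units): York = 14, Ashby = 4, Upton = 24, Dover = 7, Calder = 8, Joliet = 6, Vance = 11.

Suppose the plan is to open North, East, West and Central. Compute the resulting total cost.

Each farm is assigned to its cheapest site among the open ones.
{North, East, West, Central}: York→West 3·14=42, Ashby→West 8·4=32, Upton→West 5·24=120, Dover→East 4·7=28, Calder→Central 2·8=16, Joliet→North 3·6=18, Vance→East 4·11=44. Service 300; fixed 1149; total 1449.

Total cost: 1449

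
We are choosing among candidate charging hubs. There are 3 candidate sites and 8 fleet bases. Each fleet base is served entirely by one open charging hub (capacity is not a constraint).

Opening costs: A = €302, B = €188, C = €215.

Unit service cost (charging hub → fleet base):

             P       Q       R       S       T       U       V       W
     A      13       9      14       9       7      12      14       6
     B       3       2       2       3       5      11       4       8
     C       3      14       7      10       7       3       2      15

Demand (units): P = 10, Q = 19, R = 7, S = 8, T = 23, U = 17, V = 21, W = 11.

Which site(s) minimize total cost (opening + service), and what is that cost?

Open B only; minimum total cost 768.

For any fixed open set, each fleet base goes to its cheapest open site; total = fixed + service.
{B}: P→B 3·10=30, Q→B 2·19=38, R→B 2·7=14, S→B 3·8=24, T→B 5·23=115, U→B 11·17=187, V→B 4·21=84, W→B 8·11=88. Service 580; fixed 188; total 768.
{B, C}: P→B 3·10=30, Q→B 2·19=38, R→B 2·7=14, S→B 3·8=24, T→B 5·23=115, U→C 3·17=51, V→C 2·21=42, W→B 8·11=88. Service 402; fixed 403; total 805.
{A, B}: P→B 3·10=30, Q→B 2·19=38, R→B 2·7=14, S→B 3·8=24, T→B 5·23=115, U→B 11·17=187, V→B 4·21=84, W→A 6·11=66. Service 558; fixed 490; total 1048.
{A, B, C}: P→B 3·10=30, Q→B 2·19=38, R→B 2·7=14, S→B 3·8=24, T→B 5·23=115, U→C 3·17=51, V→C 2·21=42, W→A 6·11=66. Service 380; fixed 705; total 1085.
No other subset beats 768.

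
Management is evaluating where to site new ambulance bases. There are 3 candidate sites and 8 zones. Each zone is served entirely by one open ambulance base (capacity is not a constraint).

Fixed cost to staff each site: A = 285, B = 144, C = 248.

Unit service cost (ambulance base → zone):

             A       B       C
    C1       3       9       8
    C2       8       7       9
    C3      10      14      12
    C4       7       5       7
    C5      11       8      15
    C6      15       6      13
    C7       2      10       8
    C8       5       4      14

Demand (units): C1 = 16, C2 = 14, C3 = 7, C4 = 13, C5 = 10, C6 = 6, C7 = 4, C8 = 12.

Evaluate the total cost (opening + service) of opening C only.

Each zone is assigned to its cheapest site among the open ones.
{C}: C1→C 8·16=128, C2→C 9·14=126, C3→C 12·7=84, C4→C 7·13=91, C5→C 15·10=150, C6→C 13·6=78, C7→C 8·4=32, C8→C 14·12=168. Service 857; fixed 248; total 1105.

Total cost: 1105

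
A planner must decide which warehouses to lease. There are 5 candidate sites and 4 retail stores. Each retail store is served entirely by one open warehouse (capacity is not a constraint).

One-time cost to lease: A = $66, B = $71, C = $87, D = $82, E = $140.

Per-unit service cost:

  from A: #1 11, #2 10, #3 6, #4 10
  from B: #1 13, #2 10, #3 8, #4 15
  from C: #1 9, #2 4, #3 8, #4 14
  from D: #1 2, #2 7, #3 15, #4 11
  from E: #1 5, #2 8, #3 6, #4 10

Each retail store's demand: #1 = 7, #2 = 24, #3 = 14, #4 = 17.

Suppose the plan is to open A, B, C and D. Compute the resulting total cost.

Each retail store is assigned to its cheapest site among the open ones.
{A, B, C, D}: #1→D 2·7=14, #2→C 4·24=96, #3→A 6·14=84, #4→A 10·17=170. Service 364; fixed 306; total 670.

Total cost: 670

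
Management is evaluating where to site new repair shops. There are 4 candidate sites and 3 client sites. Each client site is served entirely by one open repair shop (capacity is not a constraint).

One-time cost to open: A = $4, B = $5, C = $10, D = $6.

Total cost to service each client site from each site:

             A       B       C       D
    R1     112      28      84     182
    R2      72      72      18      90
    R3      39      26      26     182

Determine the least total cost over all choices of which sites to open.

Minimum total cost: 87

For any fixed open set, each client site goes to its cheapest open site; total = fixed + service.
{B, C}: R1→B 28, R2→C 18, R3→B 26. Service 72; fixed 15; total 87.
{A, B, C}: service 72 + fixed 19 = 91
{B, C, D}: R1→B 28, R2→C 18, R3→B 26. Service 72; fixed 21; total 93.
{A, B, C, D}: R1→B 28, R2→C 18, R3→B 26. Service 72; fixed 25; total 97.
No other subset beats 87.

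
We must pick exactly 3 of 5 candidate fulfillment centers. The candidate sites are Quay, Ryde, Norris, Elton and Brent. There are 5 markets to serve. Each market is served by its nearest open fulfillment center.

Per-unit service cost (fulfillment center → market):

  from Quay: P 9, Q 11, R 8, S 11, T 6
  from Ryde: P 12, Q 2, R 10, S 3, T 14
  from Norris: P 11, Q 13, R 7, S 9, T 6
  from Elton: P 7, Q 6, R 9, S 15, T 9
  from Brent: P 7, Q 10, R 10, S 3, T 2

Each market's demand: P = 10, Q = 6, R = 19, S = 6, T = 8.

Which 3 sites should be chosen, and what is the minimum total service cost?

With exactly 3 open, each market uses its cheapest among the chosen.
{Ryde, Norris, Brent}: P→Brent 7·10=70, Q→Ryde 2·6=12, R→Norris 7·19=133, S→Ryde 3·6=18, T→Brent 2·8=16. Service cost 249.
{Quay, Ryde, Brent}: service cost 268
{Norris, Elton, Brent}: service cost 273
Among all 10 size-3 choices, {Ryde, Norris, Brent} is lowest.

Choose Ryde, Norris and Brent; total service cost 249.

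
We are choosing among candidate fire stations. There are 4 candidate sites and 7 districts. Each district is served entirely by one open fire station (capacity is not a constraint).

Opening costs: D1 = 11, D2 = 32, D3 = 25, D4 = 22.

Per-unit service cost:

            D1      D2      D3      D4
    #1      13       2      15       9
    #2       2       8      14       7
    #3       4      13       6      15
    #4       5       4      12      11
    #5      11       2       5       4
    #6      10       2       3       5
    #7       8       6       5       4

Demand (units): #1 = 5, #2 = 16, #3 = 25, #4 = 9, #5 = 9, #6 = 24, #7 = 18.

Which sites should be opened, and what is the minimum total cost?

Open D1, D2 and D4; minimum total cost 381.

For any fixed open set, each district goes to its cheapest open site; total = fixed + service.
{D1, D2, D4}: #1→D2 2·5=10, #2→D1 2·16=32, #3→D1 4·25=100, #4→D2 4·9=36, #5→D2 2·9=18, #6→D2 2·24=48, #7→D4 4·18=72. Service 316; fixed 65; total 381.
{D1, D2}: service 352 + fixed 43 = 395
{D1, D2, D3}: service 334 + fixed 68 = 402
{D1, D2, D3, D4}: #1→D2 2·5=10, #2→D1 2·16=32, #3→D1 4·25=100, #4→D2 4·9=36, #5→D2 2·9=18, #6→D2 2·24=48, #7→D4 4·18=72. Service 316; fixed 90; total 406.
(All 15 nonempty subsets were checked; D1, D2 and D4 is lowest.)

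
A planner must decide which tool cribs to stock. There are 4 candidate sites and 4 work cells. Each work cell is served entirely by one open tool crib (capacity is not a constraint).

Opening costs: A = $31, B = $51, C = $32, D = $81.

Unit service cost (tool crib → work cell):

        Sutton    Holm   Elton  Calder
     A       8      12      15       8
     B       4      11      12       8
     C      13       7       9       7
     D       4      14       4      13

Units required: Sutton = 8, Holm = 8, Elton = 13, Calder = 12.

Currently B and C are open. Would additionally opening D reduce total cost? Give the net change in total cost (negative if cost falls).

Current service cost with {B, C}: 289.
Adding D: each work cell re-picks its cheapest; new service cost 224, saving 65.
Extra fixed cost: 81. Net change = 81 − 65 = 16.
(Totals: 372 → 388.)

No — net change +16 (cost rises by 16).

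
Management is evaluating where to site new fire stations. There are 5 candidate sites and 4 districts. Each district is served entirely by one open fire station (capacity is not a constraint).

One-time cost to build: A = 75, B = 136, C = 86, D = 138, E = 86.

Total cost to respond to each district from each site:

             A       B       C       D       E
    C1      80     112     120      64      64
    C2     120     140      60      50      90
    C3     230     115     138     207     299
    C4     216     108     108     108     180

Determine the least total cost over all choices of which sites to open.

For any fixed open set, each district goes to its cheapest open site; total = fixed + service.
{C}: C1→C 120, C2→C 60, C3→C 138, C4→C 108. Service 426; fixed 86; total 512.
{C, E}: service 370 + fixed 172 = 542
{A, C}: service 386 + fixed 161 = 547
{A, B, C, D, E}: service 337 + fixed 521 = 858
No other subset beats 512.

Minimum total cost: 512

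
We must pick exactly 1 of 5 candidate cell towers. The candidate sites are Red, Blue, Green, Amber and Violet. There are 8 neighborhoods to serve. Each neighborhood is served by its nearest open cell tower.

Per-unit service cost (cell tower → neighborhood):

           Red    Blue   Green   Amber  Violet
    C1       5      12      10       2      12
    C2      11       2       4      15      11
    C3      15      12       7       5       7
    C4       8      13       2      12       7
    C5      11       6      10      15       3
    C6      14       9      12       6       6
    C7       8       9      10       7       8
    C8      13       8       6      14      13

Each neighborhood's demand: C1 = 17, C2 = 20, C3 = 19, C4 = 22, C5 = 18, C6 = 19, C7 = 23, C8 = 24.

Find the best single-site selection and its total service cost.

Choose Green only; total service cost 1209.

With exactly 1 open, each neighborhood uses its cheapest among the chosen.
{Green}: C1→Green 10·17=170, C2→Green 4·20=80, C3→Green 7·19=133, C4→Green 2·22=44, C5→Green 10·18=180, C6→Green 12·19=228, C7→Green 10·23=230, C8→Green 6·24=144. Service cost 1209.
{Violet}: service cost 1375
{Blue}: service cost 1436
Among all 5 size-1 choices, {Green} is lowest.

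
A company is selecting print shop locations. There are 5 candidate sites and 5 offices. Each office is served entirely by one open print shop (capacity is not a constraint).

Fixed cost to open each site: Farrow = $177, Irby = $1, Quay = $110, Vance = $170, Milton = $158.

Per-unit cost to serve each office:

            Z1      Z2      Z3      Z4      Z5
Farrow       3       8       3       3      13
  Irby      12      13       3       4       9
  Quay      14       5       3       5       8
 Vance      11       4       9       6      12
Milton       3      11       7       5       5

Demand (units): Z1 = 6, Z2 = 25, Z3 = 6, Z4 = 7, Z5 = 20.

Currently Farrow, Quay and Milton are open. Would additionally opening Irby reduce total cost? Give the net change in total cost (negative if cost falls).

Current service cost with {Farrow, Quay, Milton}: 282.
Adding Irby: each office re-picks its cheapest; new service cost 282, saving 0.
Extra fixed cost: 1. Net change = 1 − 0 = 1.
(Totals: 727 → 728.)

No — net change +1 (cost rises by 1).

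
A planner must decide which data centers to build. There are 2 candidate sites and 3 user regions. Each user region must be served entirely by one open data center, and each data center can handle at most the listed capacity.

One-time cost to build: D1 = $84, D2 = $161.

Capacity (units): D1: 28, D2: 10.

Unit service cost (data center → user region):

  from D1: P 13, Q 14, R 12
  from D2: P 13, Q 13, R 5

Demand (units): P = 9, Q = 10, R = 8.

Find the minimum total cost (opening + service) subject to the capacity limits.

Open {D1}: P→D1 13·9=117, Q→D1 14·10=140, R→D1 12·8=96.
Loads: D1 carries 27/28. Service 353; fixed 84; total 437.
Next best feasible plan costs 542.

Minimum total cost: 437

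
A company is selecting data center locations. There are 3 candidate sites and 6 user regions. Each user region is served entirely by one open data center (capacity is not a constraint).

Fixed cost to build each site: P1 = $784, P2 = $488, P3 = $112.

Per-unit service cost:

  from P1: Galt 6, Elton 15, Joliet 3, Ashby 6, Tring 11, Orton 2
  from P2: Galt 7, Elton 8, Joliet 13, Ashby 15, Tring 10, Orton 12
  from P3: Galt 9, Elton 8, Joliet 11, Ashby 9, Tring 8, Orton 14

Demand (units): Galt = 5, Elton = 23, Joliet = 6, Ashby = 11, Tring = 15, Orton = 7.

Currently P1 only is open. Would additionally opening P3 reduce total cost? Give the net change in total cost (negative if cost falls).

Yes — net change −94 (cost falls by 94).

Current service cost with {P1}: 638.
Adding P3: each user region re-picks its cheapest; new service cost 432, saving 206.
Extra fixed cost: 112. Net change = 112 − 206 = -94.
(Totals: 1422 → 1328.)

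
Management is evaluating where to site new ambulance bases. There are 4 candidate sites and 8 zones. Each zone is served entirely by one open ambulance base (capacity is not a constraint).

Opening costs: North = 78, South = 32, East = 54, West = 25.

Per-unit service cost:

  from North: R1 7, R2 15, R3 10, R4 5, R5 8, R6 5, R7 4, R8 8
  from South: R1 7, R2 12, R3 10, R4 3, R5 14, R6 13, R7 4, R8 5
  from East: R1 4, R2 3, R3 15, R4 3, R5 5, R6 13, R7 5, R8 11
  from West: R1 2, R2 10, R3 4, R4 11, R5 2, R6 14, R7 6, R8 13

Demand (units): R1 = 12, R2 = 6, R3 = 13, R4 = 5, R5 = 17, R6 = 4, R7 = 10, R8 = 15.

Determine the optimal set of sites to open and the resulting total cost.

For any fixed open set, each zone goes to its cheapest open site; total = fixed + service.
{South, West}: R1→West 2·12=24, R2→West 10·6=60, R3→West 4·13=52, R4→South 3·5=15, R5→West 2·17=34, R6→South 13·4=52, R7→South 4·10=40, R8→South 5·15=75. Service 352; fixed 57; total 409.
{South, East, West}: R1→West 2·12=24, R2→East 3·6=18, R3→West 4·13=52, R4→South 3·5=15, R5→West 2·17=34, R6→South 13·4=52, R7→South 4·10=40, R8→South 5·15=75. Service 310; fixed 111; total 421.
{North, South, West}: service 320 + fixed 135 = 455
{North, South, East, West}: service 278 + fixed 189 = 467
No other subset beats 409.

Open South and West; minimum total cost 409.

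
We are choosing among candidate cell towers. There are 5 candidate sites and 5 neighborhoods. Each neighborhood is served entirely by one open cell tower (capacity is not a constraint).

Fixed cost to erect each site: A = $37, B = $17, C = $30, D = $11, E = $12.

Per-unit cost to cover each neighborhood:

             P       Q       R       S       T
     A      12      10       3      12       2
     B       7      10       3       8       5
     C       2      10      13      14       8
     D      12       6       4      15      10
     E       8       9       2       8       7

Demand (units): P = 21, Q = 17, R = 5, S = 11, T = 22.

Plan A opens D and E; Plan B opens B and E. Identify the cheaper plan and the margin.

Plan A: {D, E}: P→E 8·21=168, Q→D 6·17=102, R→E 2·5=10, S→E 8·11=88, T→E 7·22=154. Service 522; fixed 23; total 545.
Plan B: {B, E}: P→B 7·21=147, Q→E 9·17=153, R→E 2·5=10, S→B 8·11=88, T→B 5·22=110. Service 508; fixed 29; total 537.
Difference: |545 − 537| = 8.

Plan B is cheaper by 8.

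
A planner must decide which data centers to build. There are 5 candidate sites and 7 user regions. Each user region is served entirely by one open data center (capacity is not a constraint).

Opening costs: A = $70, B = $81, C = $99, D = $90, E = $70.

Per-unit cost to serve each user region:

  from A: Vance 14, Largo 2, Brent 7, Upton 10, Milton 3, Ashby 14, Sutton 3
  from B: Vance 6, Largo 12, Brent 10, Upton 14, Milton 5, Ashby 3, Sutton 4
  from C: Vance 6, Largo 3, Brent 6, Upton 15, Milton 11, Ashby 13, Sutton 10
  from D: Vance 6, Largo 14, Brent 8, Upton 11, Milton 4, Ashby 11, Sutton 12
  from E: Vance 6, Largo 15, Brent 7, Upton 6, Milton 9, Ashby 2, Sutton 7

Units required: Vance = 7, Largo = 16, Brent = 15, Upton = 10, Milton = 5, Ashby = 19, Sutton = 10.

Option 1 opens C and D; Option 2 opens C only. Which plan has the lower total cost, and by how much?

Option 1 is cheaper by 23.

Option 1: {C, D}: Vance→C 6·7=42, Largo→C 3·16=48, Brent→C 6·15=90, Upton→D 11·10=110, Milton→D 4·5=20, Ashby→D 11·19=209, Sutton→C 10·10=100. Service 619; fixed 189; total 808.
Option 2: {C}: Vance→C 6·7=42, Largo→C 3·16=48, Brent→C 6·15=90, Upton→C 15·10=150, Milton→C 11·5=55, Ashby→C 13·19=247, Sutton→C 10·10=100. Service 732; fixed 99; total 831.
Difference: |808 − 831| = 23.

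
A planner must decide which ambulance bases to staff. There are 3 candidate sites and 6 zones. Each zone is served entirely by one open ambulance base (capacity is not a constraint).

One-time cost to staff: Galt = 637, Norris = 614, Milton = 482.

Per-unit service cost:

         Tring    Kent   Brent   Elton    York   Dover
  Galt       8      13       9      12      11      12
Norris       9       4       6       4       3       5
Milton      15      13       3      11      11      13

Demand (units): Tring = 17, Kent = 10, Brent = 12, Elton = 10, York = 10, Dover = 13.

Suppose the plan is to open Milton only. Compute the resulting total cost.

Each zone is assigned to its cheapest site among the open ones.
{Milton}: Tring→Milton 15·17=255, Kent→Milton 13·10=130, Brent→Milton 3·12=36, Elton→Milton 11·10=110, York→Milton 11·10=110, Dover→Milton 13·13=169. Service 810; fixed 482; total 1292.

Total cost: 1292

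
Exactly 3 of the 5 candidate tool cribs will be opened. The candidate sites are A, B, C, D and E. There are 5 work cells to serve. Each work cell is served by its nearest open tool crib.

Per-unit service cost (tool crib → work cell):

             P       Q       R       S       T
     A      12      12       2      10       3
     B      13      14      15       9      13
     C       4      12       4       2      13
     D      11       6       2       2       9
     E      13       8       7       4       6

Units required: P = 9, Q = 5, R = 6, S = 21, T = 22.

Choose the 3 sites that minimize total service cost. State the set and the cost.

Choose A, C and D; total service cost 186.

With exactly 3 open, each work cell uses its cheapest among the chosen.
{A, C, D}: P→C 4·9=36, Q→D 6·5=30, R→A 2·6=12, S→C 2·21=42, T→A 3·22=66. Service cost 186.
{A, C, E}: service cost 196
{A, B, C}: service cost 216
Among all 10 size-3 choices, {A, C, D} is lowest.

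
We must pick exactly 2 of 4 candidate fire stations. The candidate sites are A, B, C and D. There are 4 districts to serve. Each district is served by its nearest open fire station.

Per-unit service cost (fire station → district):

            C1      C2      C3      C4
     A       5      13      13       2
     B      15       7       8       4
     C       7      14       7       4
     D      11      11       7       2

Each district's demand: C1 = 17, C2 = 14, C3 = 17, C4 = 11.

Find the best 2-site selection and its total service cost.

Choose A and B; total service cost 341.

With exactly 2 open, each district uses its cheapest among the chosen.
{A, B}: C1→A 5·17=85, C2→B 7·14=98, C3→B 8·17=136, C4→A 2·11=22. Service cost 341.
{A, D}: service cost 380
{B, C}: service cost 380
Among all 6 size-2 choices, {A, B} is lowest.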